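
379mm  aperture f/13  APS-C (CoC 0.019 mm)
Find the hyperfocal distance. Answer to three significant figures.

582 m

Hyperfocal distance H = f²/(N·c) + f = 379²/(13 × 0.019) + 379 = 143641/0.247 + 379 ≈ 581921.5 mm ≈ 582 m.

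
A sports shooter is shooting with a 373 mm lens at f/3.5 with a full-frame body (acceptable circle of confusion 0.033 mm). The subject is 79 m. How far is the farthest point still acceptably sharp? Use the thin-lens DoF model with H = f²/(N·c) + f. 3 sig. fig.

84.5 m

Hyperfocal distance H = f²/(N·c) + f = 373²/(3.5 × 0.033) + 373 = 139129/0.1155 + 373 ≈ 1204953.1 mm ≈ 1205 m.
Far limit Df = s·(H − f)/(H − s) = 79000 × (1204953.1 − 373) / (1204953.1 − 79000) = 79000 × 1204580.1 / 1125953.1 ≈ 84517 mm ≈ 84.5 m.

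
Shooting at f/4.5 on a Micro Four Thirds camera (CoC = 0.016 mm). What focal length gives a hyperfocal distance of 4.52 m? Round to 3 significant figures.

From H = f²/(N·c) + f, with f ≪ H: f ≈ √(H·N·c) = √(4520 × 4.5 × 0.016) = √325.44 ≈ 18.04 mm.
The +f correction barely moves this — solving exactly, f² + N·c·f − N·c·H = 0 ⇒ f = (−N·c + √((N·c)² + 4·N·c·H))/2 = (−0.072 + √1301.8)/2 ≈ 18.004 mm, so f ≈ 18.0 mm.

18.0 mm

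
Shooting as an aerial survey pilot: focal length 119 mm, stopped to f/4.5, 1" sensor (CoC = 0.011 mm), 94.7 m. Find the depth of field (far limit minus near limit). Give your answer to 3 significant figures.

70.3 m

Hyperfocal distance H = f²/(N·c) + f = 119²/(4.5 × 0.011) + 119 = 14161/0.0495 + 119 ≈ 286199.8 mm ≈ 286.2 m.
Near limit Dn = s·(H − f)/(H + s − 2f) = 94700 × (286199.8 − 119) / (286199.8 + 94700 − 2 × 119) = 94700 × 286080.8 / 380661.8 ≈ 71170 mm.
Far limit Df = s·(H − f)/(H − s) = 94700 × (286199.8 − 119) / (286199.8 − 94700) = 94700 × 286080.8 / 191499.8 ≈ 141472 mm.
Depth of field = Df − Dn = 141472 − 71170 ≈ 70302 mm ≈ 70.3 m.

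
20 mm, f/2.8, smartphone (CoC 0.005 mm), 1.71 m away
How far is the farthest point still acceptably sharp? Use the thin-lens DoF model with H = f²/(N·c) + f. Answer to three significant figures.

1.82 m

Hyperfocal distance H = f²/(N·c) + f = 20²/(2.8 × 0.005) + 20 = 400/0.014 + 20 ≈ 28591.4 mm ≈ 28.59 m.
Far limit Df = s·(H − f)/(H − s) = 1710 × (28591.4 − 20) / (28591.4 − 1710) = 1710 × 28571.4 / 26881.4 ≈ 1817.5 mm ≈ 1.82 m.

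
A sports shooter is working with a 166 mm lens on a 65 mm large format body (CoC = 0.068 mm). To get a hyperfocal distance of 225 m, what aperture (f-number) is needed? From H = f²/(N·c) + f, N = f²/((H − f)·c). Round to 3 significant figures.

f/1.80

Rearrange H = f²/(N·c) + f for N: N = f² / ((H − f)·c).
N = 166² / ((225000 − 166) × 0.068) = 27556 / 15289 ≈ 1.80.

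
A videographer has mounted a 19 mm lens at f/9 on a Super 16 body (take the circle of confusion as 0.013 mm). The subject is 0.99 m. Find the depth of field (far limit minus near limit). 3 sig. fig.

Hyperfocal distance H = f²/(N·c) + f = 19²/(9 × 0.013) + 19 = 361/0.117 + 19 ≈ 3104.5 mm ≈ 3.104 m.
Near limit Dn = s·(H − f)/(H + s − 2f) = 990 × (3104.5 − 19) / (3104.5 + 990 − 2 × 19) = 990 × 3085.5 / 4056.5 ≈ 753.02 mm.
Far limit Df = s·(H − f)/(H − s) = 990 × (3104.5 − 19) / (3104.5 − 990) = 990 × 3085.5 / 2114.5 ≈ 1444.62 mm.
Depth of field = Df − Dn = 1444.62 − 753.02 ≈ 691.60 mm ≈ 0.692 m.

0.692 m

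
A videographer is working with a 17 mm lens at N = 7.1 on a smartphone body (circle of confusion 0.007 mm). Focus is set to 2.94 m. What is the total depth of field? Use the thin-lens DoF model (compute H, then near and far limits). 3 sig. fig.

Hyperfocal distance H = f²/(N·c) + f = 17²/(7.1 × 0.007) + 17 = 289/0.0497 + 17 ≈ 5831.9 mm ≈ 5.832 m.
Near limit Dn = s·(H − f)/(H + s − 2f) = 2940 × (5831.9 − 17) / (5831.9 + 2940 − 2 × 17) = 2940 × 5814.9 / 8737.9 ≈ 1956.5 mm.
Far limit Df = s·(H − f)/(H − s) = 2940 × (5831.9 − 17) / (5831.9 − 2940) = 2940 × 5814.9 / 2891.9 ≈ 5911.6 mm.
Depth of field = Df − Dn = 5911.6 − 1956.5 ≈ 3955.1 mm ≈ 3.96 m.

3.96 m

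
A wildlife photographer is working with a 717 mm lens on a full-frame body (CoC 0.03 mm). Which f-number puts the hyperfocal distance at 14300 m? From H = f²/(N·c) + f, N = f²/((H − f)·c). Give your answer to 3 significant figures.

f/1.20

Rearrange H = f²/(N·c) + f for N: N = f² / ((H − f)·c).
N = 717² / ((14300000 − 717) × 0.03) = 514089 / 428978 ≈ 1.20.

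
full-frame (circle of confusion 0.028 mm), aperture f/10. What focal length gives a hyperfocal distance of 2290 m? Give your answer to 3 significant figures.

801 mm

From H = f²/(N·c) + f, with f ≪ H: f ≈ √(H·N·c) = √(2290000 × 10 × 0.028) = √641200 ≈ 800.7 mm.
The +f correction barely moves this — solving exactly, f² + N·c·f − N·c·H = 0 ⇒ f = (−N·c + √((N·c)² + 4·N·c·H))/2 = (−0.28 + √2564800)/2 ≈ 800.61 mm, so f ≈ 801 mm.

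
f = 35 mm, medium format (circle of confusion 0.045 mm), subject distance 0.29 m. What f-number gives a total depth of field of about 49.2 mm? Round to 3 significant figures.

Write h = H − f = f²/(N·c). The thin-lens limits are Dn = s·h/(h + (s−f)) and Df = s·h/(h − (s−f)), so DoF = Df − Dn = 2·s·(s−f)·h / (h² − (s−f)²).
That is a quadratic in h: DoF·h² − 2·s·(s−f)·h − DoF·(s−f)² = 0 ⇒ h = (s−f)·(s + √(s² + DoF²)) / DoF = 255 × (290 + √(290² + 49.2²)) / 49.2 = 255 × (290 + 294.144) / 49.2 ≈ 3027.6 mm.
Then N = f²/(c·h) = 35² / (0.045 × 3027.6) = 1225 / 136.24 ≈ 8.99.

f/8.99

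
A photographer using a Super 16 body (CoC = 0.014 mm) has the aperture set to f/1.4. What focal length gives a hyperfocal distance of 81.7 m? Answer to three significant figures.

40.0 mm

From H = f²/(N·c) + f, with f ≪ H: f ≈ √(H·N·c) = √(81700 × 1.4 × 0.014) = √1601.3 ≈ 40.02 mm.
The +f correction barely moves this — solving exactly, f² + N·c·f − N·c·H = 0 ⇒ f = (−N·c + √((N·c)² + 4·N·c·H))/2 = (−0.0196 + √6405.3)/2 ≈ 40.007 mm, so f ≈ 40.0 mm.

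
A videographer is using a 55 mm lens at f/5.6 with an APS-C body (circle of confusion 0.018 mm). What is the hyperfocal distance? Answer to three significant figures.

30.1 m

Hyperfocal distance H = f²/(N·c) + f = 55²/(5.6 × 0.018) + 55 = 3025/0.1008 + 55 ≈ 30064.9 mm ≈ 30.1 m.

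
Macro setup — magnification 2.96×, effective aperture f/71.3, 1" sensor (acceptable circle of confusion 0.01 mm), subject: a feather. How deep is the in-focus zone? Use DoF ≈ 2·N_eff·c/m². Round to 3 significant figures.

At magnification m, DoF ≈ 2·N_eff·c/m² = 2 × 71.3 × 0.01 / 2.96² = 1.426 / 8.762 ≈ 0.163 mm.

0.163 mm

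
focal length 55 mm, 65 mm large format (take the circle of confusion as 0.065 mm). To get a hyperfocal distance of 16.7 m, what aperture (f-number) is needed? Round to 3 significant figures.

f/2.80

Rearrange H = f²/(N·c) + f for N: N = f² / ((H − f)·c).
N = 55² / ((16700 − 55) × 0.065) = 3025 / 1082 ≈ 2.80.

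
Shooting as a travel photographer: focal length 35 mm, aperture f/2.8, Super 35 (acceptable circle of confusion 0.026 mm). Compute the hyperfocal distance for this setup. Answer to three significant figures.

Hyperfocal distance H = f²/(N·c) + f = 35²/(2.8 × 0.026) + 35 = 1225/0.0728 + 35 ≈ 16861.9 mm ≈ 16.9 m.

16.9 m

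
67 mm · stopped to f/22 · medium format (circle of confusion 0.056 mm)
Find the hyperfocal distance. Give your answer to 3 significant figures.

Hyperfocal distance H = f²/(N·c) + f = 67²/(22 × 0.056) + 67 = 4489/1.232 + 67 ≈ 3710.7 mm ≈ 3.71 m.

3.71 m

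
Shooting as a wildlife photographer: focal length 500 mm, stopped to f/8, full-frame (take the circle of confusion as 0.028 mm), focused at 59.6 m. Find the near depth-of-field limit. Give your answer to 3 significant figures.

Hyperfocal distance H = f²/(N·c) + f = 500²/(8 × 0.028) + 500 = 250000/0.224 + 500 ≈ 1116571.4 mm ≈ 1117 m.
Near limit Dn = s·(H − f)/(H + s − 2f) = 59600 × (1116571.4 − 500) / (1116571.4 + 59600 − 2 × 500) = 59600 × 1116071.4 / 1175171.4 ≈ 56603 mm ≈ 56.6 m.

56.6 m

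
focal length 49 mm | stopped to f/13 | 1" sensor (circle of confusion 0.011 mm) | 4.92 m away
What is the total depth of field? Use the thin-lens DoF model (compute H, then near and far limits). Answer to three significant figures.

Hyperfocal distance H = f²/(N·c) + f = 49²/(13 × 0.011) + 49 = 2401/0.143 + 49 ≈ 16839.2 mm ≈ 16.84 m.
Near limit Dn = s·(H − f)/(H + s − 2f) = 4920 × (16839.2 − 49) / (16839.2 + 4920 − 2 × 49) = 4920 × 16790.2 / 21661.2 ≈ 3813.6 mm.
Far limit Df = s·(H − f)/(H − s) = 4920 × (16839.2 − 49) / (16839.2 − 4920) = 4920 × 16790.2 / 11919.2 ≈ 6930.6 mm.
Depth of field = Df − Dn = 6930.6 − 3813.6 ≈ 3117.0 mm ≈ 3.12 m.

3.12 m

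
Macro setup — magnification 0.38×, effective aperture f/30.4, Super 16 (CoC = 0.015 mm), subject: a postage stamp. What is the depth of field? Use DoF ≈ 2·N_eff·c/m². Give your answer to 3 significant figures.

At magnification m, DoF ≈ 2·N_eff·c/m² = 2 × 30.4 × 0.015 / 0.38² = 0.912 / 0.1444 ≈ 6.32 mm.

6.32 mm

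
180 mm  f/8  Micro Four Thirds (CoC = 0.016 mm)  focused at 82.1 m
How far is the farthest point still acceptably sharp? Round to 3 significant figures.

121 m

Hyperfocal distance H = f²/(N·c) + f = 180²/(8 × 0.016) + 180 = 32400/0.128 + 180 ≈ 253305.0 mm ≈ 253.3 m.
Far limit Df = s·(H − f)/(H − s) = 82100 × (253305.0 − 180) / (253305.0 − 82100) = 82100 × 253125.0 / 171205.0 ≈ 121384 mm ≈ 121 m.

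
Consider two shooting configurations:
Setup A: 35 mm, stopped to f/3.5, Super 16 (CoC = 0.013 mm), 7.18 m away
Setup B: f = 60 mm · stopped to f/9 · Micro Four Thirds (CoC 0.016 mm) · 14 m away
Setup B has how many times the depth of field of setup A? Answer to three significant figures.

Setup A: H = 35²/(3.5×0.013) + 35 ≈ 26958.1 mm; DoF = Df − Dn = 9773.8 − 5674.2 ≈ 4099.6 mm.
Setup B: H = 60²/(9×0.016) + 60 ≈ 25060.0 mm; DoF = Df − Dn = 31646 − 8988 ≈ 22658 mm.
Ratio = 22658 / 4099.6 ≈ 5.53.

5.53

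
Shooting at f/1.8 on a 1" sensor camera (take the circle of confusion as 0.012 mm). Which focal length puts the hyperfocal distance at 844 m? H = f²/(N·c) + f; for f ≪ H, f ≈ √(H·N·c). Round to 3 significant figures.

135 mm

From H = f²/(N·c) + f, with f ≪ H: f ≈ √(H·N·c) = √(844000 × 1.8 × 0.012) = √18230 ≈ 135.0 mm.
The +f correction barely moves this — solving exactly, f² + N·c·f − N·c·H = 0 ⇒ f = (−N·c + √((N·c)² + 4·N·c·H))/2 = (−0.0216 + √72922)/2 ≈ 135.01 mm, so f ≈ 135 mm.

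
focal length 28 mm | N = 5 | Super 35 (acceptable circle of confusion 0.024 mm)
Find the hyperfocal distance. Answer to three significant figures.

Hyperfocal distance H = f²/(N·c) + f = 28²/(5 × 0.024) + 28 = 784/0.12 + 28 ≈ 6561.3 mm ≈ 6.56 m.

6.56 m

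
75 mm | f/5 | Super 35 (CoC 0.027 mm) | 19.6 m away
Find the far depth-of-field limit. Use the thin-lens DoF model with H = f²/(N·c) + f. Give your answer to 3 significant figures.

Hyperfocal distance H = f²/(N·c) + f = 75²/(5 × 0.027) + 75 = 5625/0.135 + 75 ≈ 41741.7 mm ≈ 41.74 m.
Far limit Df = s·(H − f)/(H − s) = 19600 × (41741.7 − 75) / (41741.7 − 19600) = 19600 × 41666.7 / 22141.7 ≈ 36884 mm ≈ 36.9 m.

36.9 m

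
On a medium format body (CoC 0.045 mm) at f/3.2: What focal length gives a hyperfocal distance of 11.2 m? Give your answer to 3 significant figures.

From H = f²/(N·c) + f, with f ≪ H: f ≈ √(H·N·c) = √(11200 × 3.2 × 0.045) = √1612.8 ≈ 40.16 mm.
Exact: f² + N·c·f − N·c·H = 0 ⇒ f = (−N·c + √((N·c)² + 4·N·c·H))/2 = (−0.144 + √6451.2)/2 ≈ 40.088 mm ≈ 40.1 mm.

40.1 mm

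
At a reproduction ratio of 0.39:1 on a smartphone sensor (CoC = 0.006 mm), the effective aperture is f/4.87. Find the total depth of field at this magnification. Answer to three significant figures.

At magnification m, DoF ≈ 2·N_eff·c/m² = 2 × 4.87 × 0.006 / 0.39² = 0.05844 / 0.1521 ≈ 0.384 mm.

0.384 mm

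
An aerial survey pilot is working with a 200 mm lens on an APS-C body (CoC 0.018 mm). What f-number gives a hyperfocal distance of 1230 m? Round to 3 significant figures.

f/1.81

Rearrange H = f²/(N·c) + f for N: N = f² / ((H − f)·c).
N = 200² / ((1230000 − 200) × 0.018) = 40000 / 22136 ≈ 1.81.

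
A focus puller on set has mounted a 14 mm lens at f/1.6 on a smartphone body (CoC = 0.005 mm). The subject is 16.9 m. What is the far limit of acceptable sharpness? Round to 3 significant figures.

54.4 m

Hyperfocal distance H = f²/(N·c) + f = 14²/(1.6 × 0.005) + 14 = 196/0.008 + 14 ≈ 24514.0 mm ≈ 24.51 m.
Far limit Df = s·(H − f)/(H − s) = 16900 × (24514.0 − 14) / (24514.0 − 16900) = 16900 × 24500.0 / 7614.0 ≈ 54380 mm ≈ 54.4 m.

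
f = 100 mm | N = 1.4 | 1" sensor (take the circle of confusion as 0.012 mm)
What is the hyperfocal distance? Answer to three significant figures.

Hyperfocal distance H = f²/(N·c) + f = 100²/(1.4 × 0.012) + 100 = 10000/0.0168 + 100 ≈ 595338.1 mm ≈ 595 m.

595 m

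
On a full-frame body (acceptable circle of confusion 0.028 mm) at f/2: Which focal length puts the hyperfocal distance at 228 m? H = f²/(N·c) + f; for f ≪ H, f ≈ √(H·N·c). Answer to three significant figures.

From H = f²/(N·c) + f, with f ≪ H: f ≈ √(H·N·c) = √(228000 × 2 × 0.028) = √12768 ≈ 113.0 mm.
The +f correction barely moves this — solving exactly, f² + N·c·f − N·c·H = 0 ⇒ f = (−N·c + √((N·c)² + 4·N·c·H))/2 = (−0.056 + √51072)/2 ≈ 112.97 mm, so f ≈ 113 mm.

113 mm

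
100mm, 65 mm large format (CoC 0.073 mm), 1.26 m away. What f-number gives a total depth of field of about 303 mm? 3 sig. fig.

f/14

Write h = H − f = f²/(N·c). The thin-lens limits are Dn = s·h/(h + (s−f)) and Df = s·h/(h − (s−f)), so DoF = Df − Dn = 2·s·(s−f)·h / (h² − (s−f)²).
That is a quadratic in h: DoF·h² − 2·s·(s−f)·h − DoF·(s−f)² = 0 ⇒ h = (s−f)·(s + √(s² + DoF²)) / DoF = 1160 × (1260 + √(1260² + 303²)) / 303 = 1160 × (1260 + 1295.92) / 303 ≈ 9785.0 mm.
Then N = f²/(c·h) = 100² / (0.073 × 9785.0) = 10000 / 714.31 ≈ 14.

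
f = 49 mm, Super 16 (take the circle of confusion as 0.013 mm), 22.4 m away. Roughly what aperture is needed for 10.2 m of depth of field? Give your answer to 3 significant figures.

f/1.79

Write h = H − f = f²/(N·c). The thin-lens limits are Dn = s·h/(h + (s−f)) and Df = s·h/(h − (s−f)), so DoF = Df − Dn = 2·s·(s−f)·h / (h² − (s−f)²).
That is a quadratic in h: DoF·h² − 2·s·(s−f)·h − DoF·(s−f)² = 0 ⇒ h = (s−f)·(s + √(s² + DoF²)) / DoF = 22351 × (22400 + √(22400² + 10200²)) / 10200 = 22351 × (22400 + 24613.0) / 10200 ≈ 103018 mm.
Then N = f²/(c·h) = 49² / (0.013 × 103018) = 2401 / 1339.2 ≈ 1.79.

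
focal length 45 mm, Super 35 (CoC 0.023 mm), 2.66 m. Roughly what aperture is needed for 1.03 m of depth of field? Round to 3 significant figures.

f/6.29

Write h = H − f = f²/(N·c). The thin-lens limits are Dn = s·h/(h + (s−f)) and Df = s·h/(h − (s−f)), so DoF = Df − Dn = 2·s·(s−f)·h / (h² − (s−f)²).
That is a quadratic in h: DoF·h² − 2·s·(s−f)·h − DoF·(s−f)² = 0 ⇒ h = (s−f)·(s + √(s² + DoF²)) / DoF = 2615 × (2660 + √(2660² + 1030²)) / 1030 = 2615 × (2660 + 2852.46) / 1030 ≈ 13995 mm.
Then N = f²/(c·h) = 45² / (0.023 × 13995) = 2025 / 321.89 ≈ 6.29.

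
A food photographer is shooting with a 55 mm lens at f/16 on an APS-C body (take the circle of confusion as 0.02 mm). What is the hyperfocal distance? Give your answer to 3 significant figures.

Hyperfocal distance H = f²/(N·c) + f = 55²/(16 × 0.02) + 55 = 3025/0.32 + 55 ≈ 9508.1 mm ≈ 9.51 m.

9.51 m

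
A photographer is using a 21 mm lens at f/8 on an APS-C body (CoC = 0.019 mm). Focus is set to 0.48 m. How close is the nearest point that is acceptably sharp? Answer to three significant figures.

414 mm

Hyperfocal distance H = f²/(N·c) + f = 21²/(8 × 0.019) + 21 = 441/0.152 + 21 ≈ 2922.3 mm ≈ 2.922 m.
Near limit Dn = s·(H − f)/(H + s − 2f) = 480 × (2922.3 − 21) / (2922.3 + 480 − 2 × 21) = 480 × 2901.3 / 3360.3 ≈ 414.43 mm.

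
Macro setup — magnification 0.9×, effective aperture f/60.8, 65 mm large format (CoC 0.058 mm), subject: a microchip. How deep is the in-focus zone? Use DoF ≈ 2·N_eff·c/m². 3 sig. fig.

At magnification m, DoF ≈ 2·N_eff·c/m² = 2 × 60.8 × 0.058 / 0.9² = 7.053 / 0.81 ≈ 8.71 mm.

8.71 mm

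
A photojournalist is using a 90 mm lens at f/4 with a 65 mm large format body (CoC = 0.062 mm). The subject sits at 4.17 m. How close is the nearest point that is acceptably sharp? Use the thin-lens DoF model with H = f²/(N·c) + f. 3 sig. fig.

3.71 m

Hyperfocal distance H = f²/(N·c) + f = 90²/(4 × 0.062) + 90 = 8100/0.248 + 90 ≈ 32751.3 mm ≈ 32.75 m.
Near limit Dn = s·(H − f)/(H + s − 2f) = 4170 × (32751.3 − 90) / (32751.3 + 4170 − 2 × 90) = 4170 × 32661.3 / 36741.3 ≈ 3706.9 mm ≈ 3.71 m.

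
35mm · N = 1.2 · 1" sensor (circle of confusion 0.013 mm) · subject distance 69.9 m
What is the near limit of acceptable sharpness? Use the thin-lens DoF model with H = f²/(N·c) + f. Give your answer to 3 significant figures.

Hyperfocal distance H = f²/(N·c) + f = 35²/(1.2 × 0.013) + 35 = 1225/0.0156 + 35 ≈ 78560.6 mm ≈ 78.56 m.
Near limit Dn = s·(H − f)/(H + s − 2f) = 69900 × (78560.6 − 35) / (78560.6 + 69900 − 2 × 35) = 69900 × 78525.6 / 148390.6 ≈ 36990 mm ≈ 37.0 m.

37.0 m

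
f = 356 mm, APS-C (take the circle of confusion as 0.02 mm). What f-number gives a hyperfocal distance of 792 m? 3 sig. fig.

Rearrange H = f²/(N·c) + f for N: N = f² / ((H − f)·c).
N = 356² / ((792000 − 356) × 0.02) = 126736 / 15833 ≈ 8.

f/8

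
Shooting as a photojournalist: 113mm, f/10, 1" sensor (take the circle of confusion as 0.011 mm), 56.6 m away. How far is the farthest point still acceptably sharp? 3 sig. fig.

110 m

Hyperfocal distance H = f²/(N·c) + f = 113²/(10 × 0.011) + 113 = 12769/0.11 + 113 ≈ 116194.8 mm ≈ 116.2 m.
Far limit Df = s·(H − f)/(H − s) = 56600 × (116194.8 − 113) / (116194.8 − 56600) = 56600 × 116081.8 / 59594.8 ≈ 110248 mm ≈ 110 m.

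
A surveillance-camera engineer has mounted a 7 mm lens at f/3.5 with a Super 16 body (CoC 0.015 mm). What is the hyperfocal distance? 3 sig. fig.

Hyperfocal distance H = f²/(N·c) + f = 7²/(3.5 × 0.015) + 7 = 49/0.0525 + 7 ≈ 940.3 mm ≈ 0.940 m.

0.940 m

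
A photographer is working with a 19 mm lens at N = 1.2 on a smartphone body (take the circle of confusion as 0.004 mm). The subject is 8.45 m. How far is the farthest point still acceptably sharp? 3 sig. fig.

Hyperfocal distance H = f²/(N·c) + f = 19²/(1.2 × 0.004) + 19 = 361/0.0048 + 19 ≈ 75227.3 mm ≈ 75.23 m.
Far limit Df = s·(H − f)/(H − s) = 8450 × (75227.3 − 19) / (75227.3 − 8450) = 8450 × 75208.3 / 66777.3 ≈ 9516.9 mm ≈ 9.52 m.

9.52 m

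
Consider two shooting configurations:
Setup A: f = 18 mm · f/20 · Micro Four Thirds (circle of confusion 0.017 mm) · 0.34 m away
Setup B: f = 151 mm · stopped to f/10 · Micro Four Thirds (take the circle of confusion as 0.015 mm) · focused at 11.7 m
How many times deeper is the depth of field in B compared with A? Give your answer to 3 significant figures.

Setup A: H = 18²/(20×0.017) + 18 ≈ 970.9 mm; DoF = Df − Dn = 513.52 − 254.13 ≈ 259.39 mm.
Setup B: H = 151²/(10×0.015) + 151 ≈ 152157.7 mm; DoF = Df − Dn = 12662.0 − 10873.8 ≈ 1788.2 mm.
Ratio = 1788.2 / 259.39 ≈ 6.89.

6.89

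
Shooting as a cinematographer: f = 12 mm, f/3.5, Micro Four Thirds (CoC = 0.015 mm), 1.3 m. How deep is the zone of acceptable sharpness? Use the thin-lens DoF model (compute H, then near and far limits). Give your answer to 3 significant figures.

1.57 m

Hyperfocal distance H = f²/(N·c) + f = 12²/(3.5 × 0.015) + 12 = 144/0.0525 + 12 ≈ 2754.9 mm ≈ 2.755 m.
Near limit Dn = s·(H − f)/(H + s − 2f) = 1300 × (2754.9 − 12) / (2754.9 + 1300 − 2 × 12) = 1300 × 2742.9 / 4030.9 ≈ 884.6 mm.
Far limit Df = s·(H − f)/(H − s) = 1300 × (2754.9 − 12) / (2754.9 − 1300) = 1300 × 2742.9 / 1454.9 ≈ 2450.9 mm.
Depth of field = Df − Dn = 2450.9 − 884.6 ≈ 1566.3 mm ≈ 1.57 m.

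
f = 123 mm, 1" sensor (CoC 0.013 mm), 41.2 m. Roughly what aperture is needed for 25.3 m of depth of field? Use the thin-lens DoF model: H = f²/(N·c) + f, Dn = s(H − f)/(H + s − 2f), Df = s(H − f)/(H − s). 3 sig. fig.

Write h = H − f = f²/(N·c). The thin-lens limits are Dn = s·h/(h + (s−f)) and Df = s·h/(h − (s−f)), so DoF = Df − Dn = 2·s·(s−f)·h / (h² − (s−f)²).
That is a quadratic in h: DoF·h² − 2·s·(s−f)·h − DoF·(s−f)² = 0 ⇒ h = (s−f)·(s + √(s² + DoF²)) / DoF = 41077 × (41200 + √(41200² + 25300²)) / 25300 = 41077 × (41200 + 48348.0) / 25300 ≈ 145390 mm.
Then N = f²/(c·h) = 123² / (0.013 × 145390) = 15129 / 1890.1 ≈ 8.

f/8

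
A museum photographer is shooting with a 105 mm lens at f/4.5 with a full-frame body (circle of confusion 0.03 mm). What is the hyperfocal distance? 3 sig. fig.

Hyperfocal distance H = f²/(N·c) + f = 105²/(4.5 × 0.03) + 105 = 11025/0.135 + 105 ≈ 81771.7 mm ≈ 81.8 m.

81.8 m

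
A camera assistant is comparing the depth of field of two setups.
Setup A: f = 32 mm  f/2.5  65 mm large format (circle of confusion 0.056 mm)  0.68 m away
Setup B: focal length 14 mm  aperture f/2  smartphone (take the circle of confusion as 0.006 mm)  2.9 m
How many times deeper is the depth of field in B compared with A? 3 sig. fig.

Setup A: H = 32²/(2.5×0.056) + 32 ≈ 7346.3 mm; DoF = Df − Dn = 746.10 − 624.66 ≈ 121.44 mm.
Setup B: H = 14²/(2×0.006) + 14 ≈ 16347.3 mm; DoF = Df − Dn = 3522.4 − 2464.5 ≈ 1057.9 mm.
Ratio = 1057.9 / 121.44 ≈ 8.71.

8.71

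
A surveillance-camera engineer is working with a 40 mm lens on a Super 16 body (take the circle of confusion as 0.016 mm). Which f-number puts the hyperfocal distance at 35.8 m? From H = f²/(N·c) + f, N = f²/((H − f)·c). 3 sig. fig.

Rearrange H = f²/(N·c) + f for N: N = f² / ((H − f)·c).
N = 40² / ((35800 − 40) × 0.016) = 1600 / 572.2 ≈ 2.80.

f/2.80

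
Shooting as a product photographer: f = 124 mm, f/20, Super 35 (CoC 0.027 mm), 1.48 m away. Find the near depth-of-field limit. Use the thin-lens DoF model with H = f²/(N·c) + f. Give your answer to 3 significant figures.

Hyperfocal distance H = f²/(N·c) + f = 124²/(20 × 0.027) + 124 = 15376/0.54 + 124 ≈ 28598.1 mm ≈ 28.60 m.
Near limit Dn = s·(H − f)/(H + s − 2f) = 1480 × (28598.1 − 124) / (28598.1 + 1480 − 2 × 124) = 1480 × 28474.1 / 29830.1 ≈ 1412.7 mm ≈ 1.41 m.

1.41 m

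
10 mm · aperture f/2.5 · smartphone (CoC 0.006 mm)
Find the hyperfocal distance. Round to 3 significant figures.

Hyperfocal distance H = f²/(N·c) + f = 10²/(2.5 × 0.006) + 10 = 100/0.015 + 10 ≈ 6676.7 mm ≈ 6.68 m.

6.68 m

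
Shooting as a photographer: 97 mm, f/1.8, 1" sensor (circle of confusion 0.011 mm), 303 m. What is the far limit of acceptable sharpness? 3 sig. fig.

Hyperfocal distance H = f²/(N·c) + f = 97²/(1.8 × 0.011) + 97 = 9409/0.0198 + 97 ≈ 475299.0 mm ≈ 475.3 m.
Far limit Df = s·(H − f)/(H − s) = 303000 × (475299.0 − 97) / (475299.0 − 303000) = 303000 × 475202.0 / 172299.0 ≈ 835676 mm ≈ 836 m.

836 m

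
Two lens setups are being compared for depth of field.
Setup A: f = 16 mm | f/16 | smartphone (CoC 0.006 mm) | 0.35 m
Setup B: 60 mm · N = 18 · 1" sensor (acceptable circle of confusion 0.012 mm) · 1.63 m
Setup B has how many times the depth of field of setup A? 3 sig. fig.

3.48

Setup A: H = 16²/(16×0.006) + 16 ≈ 2682.7 mm; DoF = Df − Dn = 400.114 − 311.042 ≈ 89.072 mm.
Setup B: H = 60²/(18×0.012) + 60 ≈ 16726.7 mm; DoF = Df − Dn = 1799.51 − 1489.67 ≈ 309.84 mm.
Ratio = 309.84 / 89.072 ≈ 3.48.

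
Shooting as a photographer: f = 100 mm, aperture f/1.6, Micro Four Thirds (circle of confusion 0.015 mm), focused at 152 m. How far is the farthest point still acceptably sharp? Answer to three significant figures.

Hyperfocal distance H = f²/(N·c) + f = 100²/(1.6 × 0.015) + 100 = 10000/0.024 + 100 ≈ 416766.7 mm ≈ 416.8 m.
Far limit Df = s·(H − f)/(H − s) = 152000 × (416766.7 − 100) / (416766.7 − 152000) = 152000 × 416666.7 / 264766.7 ≈ 239204 mm ≈ 239 m.

239 m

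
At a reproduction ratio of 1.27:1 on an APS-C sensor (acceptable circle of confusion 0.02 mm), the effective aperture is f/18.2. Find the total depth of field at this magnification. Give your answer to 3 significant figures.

At magnification m, DoF ≈ 2·N_eff·c/m² = 2 × 18.2 × 0.02 / 1.27² = 0.728 / 1.613 ≈ 0.451 mm.

0.451 mm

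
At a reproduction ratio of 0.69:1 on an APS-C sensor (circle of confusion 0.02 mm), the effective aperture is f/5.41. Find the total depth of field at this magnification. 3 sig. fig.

0.455 mm

At magnification m, DoF ≈ 2·N_eff·c/m² = 2 × 5.41 × 0.02 / 0.69² = 0.2164 / 0.4761 ≈ 0.455 mm.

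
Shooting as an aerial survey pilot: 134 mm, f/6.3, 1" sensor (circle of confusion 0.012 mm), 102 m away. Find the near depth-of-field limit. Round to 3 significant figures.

71.4 m

Hyperfocal distance H = f²/(N·c) + f = 134²/(6.3 × 0.012) + 134 = 17956/0.0756 + 134 ≈ 237647.2 mm ≈ 237.6 m.
Near limit Dn = s·(H − f)/(H + s − 2f) = 102000 × (237647.2 − 134) / (237647.2 + 102000 − 2 × 134) = 102000 × 237513.2 / 339379.2 ≈ 71384 mm ≈ 71.4 m.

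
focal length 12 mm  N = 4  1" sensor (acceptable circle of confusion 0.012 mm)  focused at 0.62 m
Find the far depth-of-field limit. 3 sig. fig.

0.778 m

Hyperfocal distance H = f²/(N·c) + f = 12²/(4 × 0.012) + 12 = 144/0.048 + 12 ≈ 3012.0 mm ≈ 3.012 m.
Far limit Df = s·(H − f)/(H − s) = 620 × (3012.0 − 12) / (3012.0 − 620) = 620 × 3000.0 / 2392.0 ≈ 777.59 mm ≈ 0.778 m.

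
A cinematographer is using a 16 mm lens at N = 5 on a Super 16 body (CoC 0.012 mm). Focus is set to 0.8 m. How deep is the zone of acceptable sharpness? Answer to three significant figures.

Hyperfocal distance H = f²/(N·c) + f = 16²/(5 × 0.012) + 16 = 256/0.06 + 16 ≈ 4282.7 mm ≈ 4.283 m.
Near limit Dn = s·(H − f)/(H + s − 2f) = 800 × (4282.7 − 16) / (4282.7 + 800 − 2 × 16) = 800 × 4266.7 / 5050.7 ≈ 675.82 mm.
Far limit Df = s·(H − f)/(H − s) = 800 × (4282.7 − 16) / (4282.7 − 800) = 800 × 4266.7 / 3482.7 ≈ 980.09 mm.
Depth of field = Df − Dn = 980.09 − 675.82 ≈ 304.27 mm.

304 mm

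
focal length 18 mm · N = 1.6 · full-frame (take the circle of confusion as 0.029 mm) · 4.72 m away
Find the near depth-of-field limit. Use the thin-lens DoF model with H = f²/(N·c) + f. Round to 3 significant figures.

Hyperfocal distance H = f²/(N·c) + f = 18²/(1.6 × 0.029) + 18 = 324/0.0464 + 18 ≈ 7000.8 mm ≈ 7.001 m.
Near limit Dn = s·(H − f)/(H + s − 2f) = 4720 × (7000.8 − 18) / (7000.8 + 4720 − 2 × 18) = 4720 × 6982.8 / 11684.8 ≈ 2820.7 mm ≈ 2.82 m.

2.82 m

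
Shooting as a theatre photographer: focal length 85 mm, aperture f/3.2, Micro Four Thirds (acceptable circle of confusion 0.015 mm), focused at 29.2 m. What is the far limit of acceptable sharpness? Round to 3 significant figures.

Hyperfocal distance H = f²/(N·c) + f = 85²/(3.2 × 0.015) + 85 = 7225/0.048 + 85 ≈ 150605.8 mm ≈ 150.6 m.
Far limit Df = s·(H − f)/(H − s) = 29200 × (150605.8 − 85) / (150605.8 − 29200) = 29200 × 150520.8 / 121405.8 ≈ 36203 mm ≈ 36.2 m.

36.2 m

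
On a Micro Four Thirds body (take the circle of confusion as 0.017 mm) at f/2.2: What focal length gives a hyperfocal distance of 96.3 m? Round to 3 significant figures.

From H = f²/(N·c) + f, with f ≪ H: f ≈ √(H·N·c) = √(96300 × 2.2 × 0.017) = √3601.6 ≈ 60.01 mm.
The +f correction barely moves this — solving exactly, f² + N·c·f − N·c·H = 0 ⇒ f = (−N·c + √((N·c)² + 4·N·c·H))/2 = (−0.0374 + √14406)/2 ≈ 59.995 mm, so f ≈ 60.0 mm.

60.0 mm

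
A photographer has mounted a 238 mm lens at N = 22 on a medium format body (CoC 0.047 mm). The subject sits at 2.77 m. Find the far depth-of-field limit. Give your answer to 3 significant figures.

Hyperfocal distance H = f²/(N·c) + f = 238²/(22 × 0.047) + 238 = 56644/1.034 + 238 ≈ 55019.4 mm ≈ 55.02 m.
Far limit Df = s·(H − f)/(H − s) = 2770 × (55019.4 − 238) / (55019.4 − 2770) = 2770 × 54781.4 / 52249.4 ≈ 2904.2 mm ≈ 2.90 m.

2.90 m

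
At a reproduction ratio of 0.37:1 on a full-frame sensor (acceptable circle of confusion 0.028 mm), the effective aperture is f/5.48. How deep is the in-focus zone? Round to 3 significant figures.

At magnification m, DoF ≈ 2·N_eff·c/m² = 2 × 5.48 × 0.028 / 0.37² = 0.3069 / 0.1369 ≈ 2.24 mm.

2.24 mm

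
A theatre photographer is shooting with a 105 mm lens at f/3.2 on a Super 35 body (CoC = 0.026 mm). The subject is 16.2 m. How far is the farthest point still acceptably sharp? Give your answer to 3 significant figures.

18.4 m

Hyperfocal distance H = f²/(N·c) + f = 105²/(3.2 × 0.026) + 105 = 11025/0.0832 + 105 ≈ 132617.0 mm ≈ 132.6 m.
Far limit Df = s·(H − f)/(H − s) = 16200 × (132617.0 − 105) / (132617.0 − 16200) = 16200 × 132512.0 / 116417.0 ≈ 18440 mm ≈ 18.4 m.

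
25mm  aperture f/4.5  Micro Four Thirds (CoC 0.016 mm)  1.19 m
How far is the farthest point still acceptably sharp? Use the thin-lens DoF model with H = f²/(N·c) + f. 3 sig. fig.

Hyperfocal distance H = f²/(N·c) + f = 25²/(4.5 × 0.016) + 25 = 625/0.072 + 25 ≈ 8705.6 mm ≈ 8.706 m.
Far limit Df = s·(H − f)/(H − s) = 1190 × (8705.6 − 25) / (8705.6 − 1190) = 1190 × 8680.6 / 7515.6 ≈ 1374.5 mm ≈ 1.37 m.

1.37 m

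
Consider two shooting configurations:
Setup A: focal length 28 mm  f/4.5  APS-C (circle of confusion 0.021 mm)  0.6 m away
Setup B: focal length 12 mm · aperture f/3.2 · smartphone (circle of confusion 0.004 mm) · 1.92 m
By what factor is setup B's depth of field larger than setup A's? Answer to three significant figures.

8.07

Setup A: H = 28²/(4.5×0.021) + 28 ≈ 8324.3 mm; DoF = Df − Dn = 644.431 − 561.300 ≈ 83.131 mm.
Setup B: H = 12²/(3.2×0.004) + 12 ≈ 11262.0 mm; DoF = Df − Dn = 2312.14 − 1641.59 ≈ 670.55 mm.
Ratio = 670.55 / 83.131 ≈ 8.07.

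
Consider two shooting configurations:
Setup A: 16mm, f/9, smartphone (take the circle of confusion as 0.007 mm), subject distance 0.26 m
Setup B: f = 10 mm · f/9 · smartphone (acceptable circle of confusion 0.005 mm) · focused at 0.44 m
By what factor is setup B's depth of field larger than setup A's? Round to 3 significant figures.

Setup A: H = 16²/(9×0.007) + 16 ≈ 4079.5 mm; DoF = Df − Dn = 276.610 − 245.272 ≈ 31.338 mm.
Setup B: H = 10²/(9×0.005) + 10 ≈ 2232.2 mm; DoF = Df − Dn = 545.57 − 368.66 ≈ 176.91 mm.
Ratio = 176.91 / 31.338 ≈ 5.65.

5.65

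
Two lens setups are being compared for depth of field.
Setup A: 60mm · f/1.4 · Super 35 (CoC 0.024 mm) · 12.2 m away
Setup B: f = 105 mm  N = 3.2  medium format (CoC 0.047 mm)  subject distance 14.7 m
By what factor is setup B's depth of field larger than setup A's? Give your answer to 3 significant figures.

Setup A: H = 60²/(1.4×0.024) + 60 ≈ 107202.9 mm; DoF = Df − Dn = 13759.0 − 10958.3 ≈ 2800.7 mm.
Setup B: H = 105²/(3.2×0.047) + 105 ≈ 73409.5 mm; DoF = Df − Dn = 18354.4 − 12259.2 ≈ 6095.2 mm.
Ratio = 6095.2 / 2800.7 ≈ 2.18.

2.18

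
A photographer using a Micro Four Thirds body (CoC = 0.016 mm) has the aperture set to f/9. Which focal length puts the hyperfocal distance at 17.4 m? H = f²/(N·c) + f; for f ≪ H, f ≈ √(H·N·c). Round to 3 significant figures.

50.0 mm

From H = f²/(N·c) + f, with f ≪ H: f ≈ √(H·N·c) = √(17400 × 9 × 0.016) = √2505.6 ≈ 50.06 mm.
Exact: f² + N·c·f − N·c·H = 0 ⇒ f = (−N·c + √((N·c)² + 4·N·c·H))/2 = (−0.144 + √10022)/2 ≈ 49.984 mm ≈ 50.0 mm.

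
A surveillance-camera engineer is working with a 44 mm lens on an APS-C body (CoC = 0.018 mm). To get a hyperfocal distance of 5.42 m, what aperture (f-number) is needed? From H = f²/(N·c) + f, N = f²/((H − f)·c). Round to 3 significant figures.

f/20

Rearrange H = f²/(N·c) + f for N: N = f² / ((H − f)·c).
N = 44² / ((5420 − 44) × 0.018) = 1936 / 96.77 ≈ 20.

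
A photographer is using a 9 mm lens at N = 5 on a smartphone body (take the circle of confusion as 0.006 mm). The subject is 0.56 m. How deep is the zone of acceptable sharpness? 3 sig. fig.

Hyperfocal distance H = f²/(N·c) + f = 9²/(5 × 0.006) + 9 = 81/0.03 + 9 ≈ 2709.0 mm ≈ 2.709 m.
Near limit Dn = s·(H − f)/(H + s − 2f) = 560 × (2709.0 − 9) / (2709.0 + 560 − 2 × 9) = 560 × 2700.0 / 3251.0 ≈ 465.09 mm.
Far limit Df = s·(H − f)/(H − s) = 560 × (2709.0 − 9) / (2709.0 − 560) = 560 × 2700.0 / 2149.0 ≈ 703.58 mm.
Depth of field = Df − Dn = 703.58 − 465.09 ≈ 238.49 mm.

238 mm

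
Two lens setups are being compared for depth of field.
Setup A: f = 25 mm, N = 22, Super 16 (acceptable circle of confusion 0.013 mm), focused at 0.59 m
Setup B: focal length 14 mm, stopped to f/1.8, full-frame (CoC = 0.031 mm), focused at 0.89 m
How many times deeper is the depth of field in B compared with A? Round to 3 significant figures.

1.45

Setup A: H = 25²/(22×0.013) + 25 ≈ 2210.3 mm; DoF = Df − Dn = 795.73 − 468.80 ≈ 326.93 mm.
Setup B: H = 14²/(1.8×0.031) + 14 ≈ 3526.5 mm; DoF = Df − Dn = 1185.71 − 712.35 ≈ 473.36 mm.
Ratio = 473.36 / 326.93 ≈ 1.45.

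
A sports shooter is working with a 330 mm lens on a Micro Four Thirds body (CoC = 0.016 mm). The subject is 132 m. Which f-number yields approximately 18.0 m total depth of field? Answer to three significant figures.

Write h = H − f = f²/(N·c). The thin-lens limits are Dn = s·h/(h + (s−f)) and Df = s·h/(h − (s−f)), so DoF = Df − Dn = 2·s·(s−f)·h / (h² − (s−f)²).
That is a quadratic in h: DoF·h² − 2·s·(s−f)·h − DoF·(s−f)² = 0 ⇒ h = (s−f)·(s + √(s² + DoF²)) / DoF = 131670 × (132000 + √(132000² + 18000²)) / 18000 = 131670 × (132000 + 133222) / 18000 ≈ 1940096 mm.
Then N = f²/(c·h) = 330² / (0.016 × 1940096) = 108900 / 31042 ≈ 3.51.

f/3.51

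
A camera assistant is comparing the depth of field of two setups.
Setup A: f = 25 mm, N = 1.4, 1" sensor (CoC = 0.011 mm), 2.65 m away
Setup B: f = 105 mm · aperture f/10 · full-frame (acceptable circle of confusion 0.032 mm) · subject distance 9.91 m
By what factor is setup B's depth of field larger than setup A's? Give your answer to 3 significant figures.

Setup A: H = 25²/(1.4×0.011) + 25 ≈ 40609.4 mm; DoF = Df − Dn = 2833.25 − 2489.01 ≈ 344.24 mm.
Setup B: H = 105²/(10×0.032) + 105 ≈ 34558.1 mm; DoF = Df − Dn = 13852.2 − 7714.5 ≈ 6137.7 mm.
Ratio = 6137.7 / 344.24 ≈ 17.8.

17.8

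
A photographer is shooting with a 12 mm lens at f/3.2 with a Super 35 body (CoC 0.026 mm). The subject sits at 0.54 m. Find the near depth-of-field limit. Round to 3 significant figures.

Hyperfocal distance H = f²/(N·c) + f = 12²/(3.2 × 0.026) + 12 = 144/0.0832 + 12 ≈ 1742.8 mm ≈ 1.743 m.
Near limit Dn = s·(H − f)/(H + s − 2f) = 540 × (1742.8 − 12) / (1742.8 + 540 − 2 × 12) = 540 × 1730.8 / 2258.8 ≈ 413.77 mm.

414 mm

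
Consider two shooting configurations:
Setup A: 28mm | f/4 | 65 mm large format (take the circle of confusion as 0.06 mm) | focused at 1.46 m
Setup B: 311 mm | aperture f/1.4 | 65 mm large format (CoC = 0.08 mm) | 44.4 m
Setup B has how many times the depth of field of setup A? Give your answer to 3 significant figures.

2.87

Setup A: H = 28²/(4×0.06) + 28 ≈ 3294.7 mm; DoF = Df − Dn = 2599.6 − 1015.0 ≈ 1584.6 mm.
Setup B: H = 311²/(1.4×0.08) + 311 ≈ 863891.4 mm; DoF = Df − Dn = 46788.7 − 42243.3 ≈ 4545.4 mm.
Ratio = 4545.4 / 1584.6 ≈ 2.87.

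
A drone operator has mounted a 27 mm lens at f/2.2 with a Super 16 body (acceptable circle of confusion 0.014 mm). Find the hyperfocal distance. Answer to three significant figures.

Hyperfocal distance H = f²/(N·c) + f = 27²/(2.2 × 0.014) + 27 = 729/0.0308 + 27 ≈ 23695.8 mm ≈ 23.7 m.

23.7 m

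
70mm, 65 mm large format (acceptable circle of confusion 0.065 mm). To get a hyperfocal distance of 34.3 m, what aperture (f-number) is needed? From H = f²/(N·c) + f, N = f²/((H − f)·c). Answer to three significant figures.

f/2.20

Rearrange H = f²/(N·c) + f for N: N = f² / ((H − f)·c).
N = 70² / ((34300 − 70) × 0.065) = 4900 / 2225 ≈ 2.20.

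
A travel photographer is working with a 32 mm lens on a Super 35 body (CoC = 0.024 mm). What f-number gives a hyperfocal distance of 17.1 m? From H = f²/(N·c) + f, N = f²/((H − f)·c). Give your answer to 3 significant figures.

f/2.50

Rearrange H = f²/(N·c) + f for N: N = f² / ((H − f)·c).
N = 32² / ((17100 − 32) × 0.024) = 1024 / 409.6 ≈ 2.50.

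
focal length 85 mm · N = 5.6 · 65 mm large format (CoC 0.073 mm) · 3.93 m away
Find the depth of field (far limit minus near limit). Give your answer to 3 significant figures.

1.79 m

Hyperfocal distance H = f²/(N·c) + f = 85²/(5.6 × 0.073) + 85 = 7225/0.4088 + 85 ≈ 17758.7 mm ≈ 17.76 m.
Near limit Dn = s·(H − f)/(H + s − 2f) = 3930 × (17758.7 − 85) / (17758.7 + 3930 − 2 × 85) = 3930 × 17673.7 / 21518.7 ≈ 3227.8 mm.
Far limit Df = s·(H − f)/(H − s) = 3930 × (17758.7 − 85) / (17758.7 − 3930) = 3930 × 17673.7 / 13828.7 ≈ 5022.7 mm.
Depth of field = Df − Dn = 5022.7 − 3227.8 ≈ 1794.9 mm ≈ 1.79 m.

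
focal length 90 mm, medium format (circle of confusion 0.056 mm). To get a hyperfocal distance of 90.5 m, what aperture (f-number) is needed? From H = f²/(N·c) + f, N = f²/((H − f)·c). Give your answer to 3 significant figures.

f/1.60

Rearrange H = f²/(N·c) + f for N: N = f² / ((H − f)·c).
N = 90² / ((90500 − 90) × 0.056) = 8100 / 5063 ≈ 1.60.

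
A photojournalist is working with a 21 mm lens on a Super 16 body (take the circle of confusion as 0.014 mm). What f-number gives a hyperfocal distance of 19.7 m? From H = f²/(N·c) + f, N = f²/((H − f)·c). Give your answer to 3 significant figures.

Rearrange H = f²/(N·c) + f for N: N = f² / ((H − f)·c).
N = 21² / ((19700 − 21) × 0.014) = 441 / 275.5 ≈ 1.60.

f/1.60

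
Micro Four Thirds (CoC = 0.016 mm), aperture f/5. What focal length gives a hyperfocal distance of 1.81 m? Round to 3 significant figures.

From H = f²/(N·c) + f, with f ≪ H: f ≈ √(H·N·c) = √(1810 × 5 × 0.016) = √144.80 ≈ 12.03 mm.
The +f correction barely moves this — solving exactly, f² + N·c·f − N·c·H = 0 ⇒ f = (−N·c + √((N·c)² + 4·N·c·H))/2 = (−0.08 + √579.21)/2 ≈ 11.993 mm, so f ≈ 12.0 mm.

12.0 mm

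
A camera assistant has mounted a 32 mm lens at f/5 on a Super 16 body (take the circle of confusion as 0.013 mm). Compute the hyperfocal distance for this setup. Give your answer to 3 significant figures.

Hyperfocal distance H = f²/(N·c) + f = 32²/(5 × 0.013) + 32 = 1024/0.065 + 32 ≈ 15785.8 mm ≈ 15.8 m.

15.8 m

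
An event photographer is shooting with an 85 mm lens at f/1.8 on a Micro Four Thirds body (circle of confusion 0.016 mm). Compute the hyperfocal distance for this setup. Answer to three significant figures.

251 m

Hyperfocal distance H = f²/(N·c) + f = 85²/(1.8 × 0.016) + 85 = 7225/0.0288 + 85 ≈ 250953.1 mm ≈ 251 m.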